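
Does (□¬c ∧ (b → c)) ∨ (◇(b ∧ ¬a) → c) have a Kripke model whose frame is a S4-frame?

Yes, satisfiable

1. (□¬c ∧ (b → c)) ∨ (◇(b ∧ ¬a) → c), w0
2. ◇(b ∧ ¬a) → c, w0   [∨-rule on 1 (branches; this branch)]
3. c, w0   [→-rule on 2 (branches; this branch)]
Accessibility: w0Rw0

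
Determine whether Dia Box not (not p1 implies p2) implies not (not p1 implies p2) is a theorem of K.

No, not valid

Tableau for the negation not (Dia Box not (not p1 implies p2) implies not (not p1 implies p2)):
1. not (Dia Box not (not p1 implies p2) implies not (not p1 implies p2)), 0
2. Dia Box not (not p1 implies p2), 0   [neg-implies-rule on 1]
3. not p1 implies p2, 0   [neg-implies-rule on 1]
4. p2, 0   [implies-rule on 3 (branches; this branch)]
5. Box not (not p1 implies p2), 1   [Dia-rule on 2: fresh world 1, 0R1]
Accessibility: 0R1
The negation has an open branch (countermodel exists).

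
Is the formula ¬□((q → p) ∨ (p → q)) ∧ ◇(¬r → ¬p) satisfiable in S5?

1. ¬□((q → p) ∨ (p → q)) ∧ ◇(¬r → ¬p), w0
2. ¬□((q → p) ∨ (p → q)), w0
3. ◇(¬r → ¬p), w0
4. ¬((q → p) ∨ (p → q)), w1
5. ¬(q → p), w1
6. ¬(p → q), w1
7. q, w1
8. ¬p, w1
9. p, w1
10. ¬q, w1
Accessibility: w0Rw0, w0Rw1, w1Rw0, w1Rw1
Branch closes: p and ¬p both at w1.
(One branch shown.) All branches close.

Unsatisfiable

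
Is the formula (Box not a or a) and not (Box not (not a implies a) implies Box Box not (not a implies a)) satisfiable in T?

Satisfiable (open branch found)

1. (Box not a or a) and not (Box not (not a implies a) implies Box Box not (not a implies a)), 0
2. Box not a or a, 0
3. not (Box not (not a implies a) implies Box Box not (not a implies a)), 0
4. Box not (not a implies a), 0
5. not Box Box not (not a implies a), 0
6. not (not a implies a), 0
7. not a, 0
8. Box not a, 0
9. not Box not (not a implies a), 1
10. not (not a implies a), 1
11. not a, 1
12. not a implies a, 2
13. a, 2
Accessibility: 0R0, 0R1, 1R1, 1R2, 2R2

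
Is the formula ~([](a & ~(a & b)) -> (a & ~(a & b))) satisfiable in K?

1. ~([](a & ~(a & b)) -> (a & ~(a & b))), w0
2. [](a & ~(a & b)), w0
3. ~(a & ~(a & b)), w0
4. a & b, w0
5. a, w0
6. b, w0

Yes, satisfiable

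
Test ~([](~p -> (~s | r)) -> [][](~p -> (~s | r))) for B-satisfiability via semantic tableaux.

1. ~([](~p -> (~s | r)) -> [][](~p -> (~s | r))), u
2. [](~p -> (~s | r)), u
3. ~[][](~p -> (~s | r)), u
4. ~p -> (~s | r), u
5. ~s | r, u
6. r, u
7. ~[](~p -> (~s | r)), v
8. ~p -> (~s | r), v
9. ~s | r, v
10. r, v
11. ~(~p -> (~s | r)), w
12. ~p, w
13. ~(~s | r), w
14. s, w
15. ~r, w
Accessibility: uRu, uRv, vRu, vRv, vRw, wRv, wRw

Satisfiable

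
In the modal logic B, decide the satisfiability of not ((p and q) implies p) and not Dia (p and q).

Unsatisfiable

1. not ((p and q) implies p) and not Dia (p and q), u
2. not ((p and q) implies p), u   [and-rule on 1]
3. not Dia (p and q), u   [and-rule on 1]
4. p and q, u   [neg-implies-rule on 2]
5. not p, u   [neg-implies-rule on 2]
6. p, u   [and-rule on 4]
7. q, u   [and-rule on 4]
Accessibility: uRu
Branch closes: p and not p both at u.
Every branch closes; the branch above is one of them.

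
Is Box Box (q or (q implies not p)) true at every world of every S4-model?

Tableau for the negation not Box Box (q or (q implies not p)):
1. not Box Box (q or (q implies not p)), 0
2. not Box (q or (q implies not p)), 1
3. not (q or (q implies not p)), 2
4. not q, 2
5. not (q implies not p), 2
6. q, 2
7. p, 2
Accessibility: 0R0, 0R1, 0R2, 1R1, 1R2, 2R2
Branch closes: q and not q both at 2.
Every branch of the negation's tableau closes; the branch above is one of them.

Yes, valid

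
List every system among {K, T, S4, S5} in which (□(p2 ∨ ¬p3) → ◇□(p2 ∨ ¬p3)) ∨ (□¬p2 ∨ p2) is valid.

K-tableau for the negation ¬((□(p2 ∨ ¬p3) → ◇□(p2 ∨ ¬p3)) ∨ (□¬p2 ∨ p2)):
1. ¬((□(p2 ∨ ¬p3) → ◇□(p2 ∨ ¬p3)) ∨ (□¬p2 ∨ p2)), w0
2. ¬(□(p2 ∨ ¬p3) → ◇□(p2 ∨ ¬p3)), w0
3. ¬(□¬p2 ∨ p2), w0
4. □(p2 ∨ ¬p3), w0
5. ¬◇□(p2 ∨ ¬p3), w0
6. ¬□¬p2, w0
7. ¬p2, w0
8. p2, w1
9. p2 ∨ ¬p3, w1
10. ¬□(p2 ∨ ¬p3), w1
11. ¬p3, w1
12. ¬(p2 ∨ ¬p3), w2
13. ¬p2, w2
14. p3, w2
Accessibility: w0Rw1, w1Rw2
Complete open branch: countermodel on a K-frame, so not valid in K.
T-tableau for the negation ¬((□(p2 ∨ ¬p3) → ◇□(p2 ∨ ¬p3)) ∨ (□¬p2 ∨ p2)):
1. ¬((□(p2 ∨ ¬p3) → ◇□(p2 ∨ ¬p3)) ∨ (□¬p2 ∨ p2)), w0
2. ¬(□(p2 ∨ ¬p3) → ◇□(p2 ∨ ¬p3)), w0
3. ¬(□¬p2 ∨ p2), w0
4. □(p2 ∨ ¬p3), w0
5. ¬◇□(p2 ∨ ¬p3), w0
6. ¬□¬p2, w0
7. ¬p2, w0
8. p2 ∨ ¬p3, w0
9. ¬□(p2 ∨ ¬p3), w0
10. ¬p3, w0
11. p2, w1
12. p2 ∨ ¬p3, w1
13. ¬□(p2 ∨ ¬p3), w1
14. ¬p3, w1
15. ¬(p2 ∨ ¬p3), w2
16. ¬p2, w2
17. p3, w2
18. p2 ∨ ¬p3, w2
19. ¬□(p2 ∨ ¬p3), w2
20. ¬p3, w2
Accessibility: w0Rw0, w0Rw1, w0Rw2, w1Rw1, w2Rw2
Branch closes: p3 and ¬p3 both at w2.
Every branch closes (one shown): valid in T, hence also in S4, S5 (every theorem of T is a theorem of S4 and S5).

T, S4, S5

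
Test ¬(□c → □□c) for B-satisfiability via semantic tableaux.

Yes, satisfiable

1. ¬(□c → □□c), u
2. □c, u
3. ¬□□c, u
4. c, u
5. ¬□c, v
6. c, v
7. ¬c, w
Accessibility: uRu, uRv, vRu, vRv, vRw, wRv, wRw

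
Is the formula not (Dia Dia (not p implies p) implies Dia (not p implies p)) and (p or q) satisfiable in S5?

No, unsatisfiable

1. not (Dia Dia (not p implies p) implies Dia (not p implies p)) and (p or q), 0
2. not (Dia Dia (not p implies p) implies Dia (not p implies p)), 0   [and-rule on 1]
3. p or q, 0   [and-rule on 1]
4. Dia Dia (not p implies p), 0   [neg-implies-rule on 2]
5. not Dia (not p implies p), 0   [neg-implies-rule on 2]
6. not (not p implies p), 0   [neg-Dia-rule on 5 via 0R0]
7. not p, 0   [neg-implies-rule on 6]
8. q, 0   [or-rule on 3 (branches; this branch)]
9. Dia (not p implies p), 1   [Dia-rule on 4: fresh world 1, 0R1]
10. not (not p implies p), 1   [neg-Dia-rule on 5 via 0R1]
11. not p, 1   [neg-implies-rule on 10]
12. not p implies p, 2   [Dia-rule on 9: fresh world 2, 1R2]
13. not (not p implies p), 2   [neg-Dia-rule on 5 via 0R2]
14. not p, 2   [neg-implies-rule on 13]
15. p, 2   [implies-rule on 12 (branches; this branch)]
Accessibility: 0R0, 0R1, 0R2, 1R0, 1R1, 1R2, 2R0, 2R1, 2R2
Branch closes: p and not p both at 2.
All branches of the tableau close; one closing branch shown above.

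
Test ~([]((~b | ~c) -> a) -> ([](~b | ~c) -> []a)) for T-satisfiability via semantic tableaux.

1. ~([]((~b | ~c) -> a) -> ([](~b | ~c) -> []a)), w0
2. []((~b | ~c) -> a), w0   [~->-rule on 1]
3. ~([](~b | ~c) -> []a), w0   [~->-rule on 1]
4. [](~b | ~c), w0   [~->-rule on 3]
5. ~[]a, w0   [~->-rule on 3]
6. (~b | ~c) -> a, w0   [[]-rule on 2 via w0Rw0]
7. ~b | ~c, w0   [[]-rule on 4 via w0Rw0]
8. a, w0   [->-rule on 6 (branches; this branch)]
9. ~c, w0   [|-rule on 7 (branches; this branch)]
10. ~a, w1   [~[]-rule on 5: fresh world w1, w0Rw1]
11. (~b | ~c) -> a, w1   [[]-rule on 2 via w0Rw1]
12. ~b | ~c, w1   [[]-rule on 4 via w0Rw1]
13. ~(~b | ~c), w1   [->-rule on 11 (branches; this branch)]
14. b, w1   [~|-rule on 13]
15. c, w1   [~|-rule on 13]
16. ~c, w1   [|-rule on 12 (branches; this branch)]
Accessibility: w0Rw0, w0Rw1, w1Rw1
Branch closes: c and ~c both at w1.
All branches of the tableau close; one closing branch shown above.

No, unsatisfiable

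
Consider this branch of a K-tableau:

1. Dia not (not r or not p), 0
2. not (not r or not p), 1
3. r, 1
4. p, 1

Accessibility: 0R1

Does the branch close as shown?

No world carries both an atom and its negation.

Not closed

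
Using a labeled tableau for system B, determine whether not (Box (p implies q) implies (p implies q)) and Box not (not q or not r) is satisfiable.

Unsatisfiable

1. not (Box (p implies q) implies (p implies q)) and Box not (not q or not r), u
2. not (Box (p implies q) implies (p implies q)), u
3. Box not (not q or not r), u
4. Box (p implies q), u
5. not (p implies q), u
6. p, u
7. not q, u
8. not (not q or not r), u
9. q, u
10. r, u
Accessibility: uRu
Branch closes: q and not q both at u.
All branches of the tableau close; one closing branch shown above.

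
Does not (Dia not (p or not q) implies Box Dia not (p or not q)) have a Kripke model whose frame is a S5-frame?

1. not (Dia not (p or not q) implies Box Dia not (p or not q)), w0
2. Dia not (p or not q), w0   [neg-implies-rule on 1]
3. not Box Dia not (p or not q), w0   [neg-implies-rule on 1]
4. not (p or not q), w1   [Dia-rule on 2: fresh world w1, w0Rw1]
5. not p, w1   [neg-or-rule on 4]
6. q, w1   [neg-or-rule on 4]
7. not Dia not (p or not q), w2   [neg-Box-rule on 3: fresh world w2, w0Rw2]
8. p or not q, w0   [neg-Dia-rule on 7 via w2Rw0]
9. p or not q, w1   [neg-Dia-rule on 7 via w2Rw1]
10. p or not q, w2   [neg-Dia-rule on 7 via w2Rw2]
11. not q, w0   [or-rule on 8 (branches; this branch)]
12. not q, w1   [or-rule on 9 (branches; this branch)]
Accessibility: w0Rw0, w0Rw1, w0Rw2, w1Rw0, w1Rw1, w1Rw2, w2Rw0, w2Rw1, w2Rw2
Branch closes: q and not q both at w1.
(One branch shown.) All branches close.

Unsatisfiable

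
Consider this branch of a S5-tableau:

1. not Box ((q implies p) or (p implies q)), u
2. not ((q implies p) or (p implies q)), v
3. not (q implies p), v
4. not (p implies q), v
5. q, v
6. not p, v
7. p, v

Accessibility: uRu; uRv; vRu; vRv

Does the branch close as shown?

Both p and not p appear at v.

Closed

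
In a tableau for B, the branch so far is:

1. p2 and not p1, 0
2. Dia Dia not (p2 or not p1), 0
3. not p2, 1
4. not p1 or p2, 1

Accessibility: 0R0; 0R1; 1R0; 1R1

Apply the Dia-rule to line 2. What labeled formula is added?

a fresh world 2 with 0R2, and Dia not (p2 or not p1) at 2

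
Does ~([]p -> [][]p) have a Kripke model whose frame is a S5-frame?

1. ~([]p -> [][]p), 0
2. []p, 0   [~->-rule on 1]
3. ~[][]p, 0   [~->-rule on 1]
4. p, 0   [[]-rule on 2 via 0R0]
5. ~[]p, 1   [~[]-rule on 3: fresh world 1, 0R1]
6. p, 1   [[]-rule on 2 via 0R1]
7. ~p, 2   [~[]-rule on 5: fresh world 2, 1R2]
8. p, 2   [[]-rule on 2 via 0R2]
Accessibility: 0R0, 0R1, 0R2, 1R0, 1R1, 1R2, 2R0, 2R1, 2R2
Branch closes: p and ~p both at 2.
(One branch shown.) All branches close.

Unsatisfiable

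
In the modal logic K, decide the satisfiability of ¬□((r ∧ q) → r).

Unsatisfiable

1. ¬□((r ∧ q) → r), u
2. ¬((r ∧ q) → r), v   [¬□-rule on 1: fresh world v, uRv]
3. r ∧ q, v   [¬→-rule on 2]
4. ¬r, v   [¬→-rule on 2]
5. r, v   [∧-rule on 3]
6. q, v   [∧-rule on 3]
Accessibility: uRv
Branch closes: r and ¬r both at v.
Every branch closes; the branch above is one of them.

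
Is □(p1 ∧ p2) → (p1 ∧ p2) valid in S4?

Tableau for the negation ¬(□(p1 ∧ p2) → (p1 ∧ p2)):
1. ¬(□(p1 ∧ p2) → (p1 ∧ p2)), 0
2. □(p1 ∧ p2), 0   [¬→-rule on 1]
3. ¬(p1 ∧ p2), 0   [¬→-rule on 1]
4. p1 ∧ p2, 0   [□-rule on 2 via 0R0]
5. p1, 0   [∧-rule on 4]
6. p2, 0   [∧-rule on 4]
7. ¬p2, 0   [¬∧-rule on 3 (branches; this branch)]
Accessibility: 0R0
Branch closes: p2 and ¬p2 both at 0.
Every branch of the negation's tableau closes; the branch above is one of them.

Yes, valid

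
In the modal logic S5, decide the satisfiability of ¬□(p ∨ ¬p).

Unsatisfiable

1. ¬□(p ∨ ¬p), 0
2. ¬(p ∨ ¬p), 1   [¬□-rule on 1: fresh world 1, 0R1]
3. ¬p, 1   [¬∨-rule on 2]
4. p, 1   [¬∨-rule on 2]
Accessibility: 0R0, 0R1, 1R0, 1R1
Branch closes: p and ¬p both at 1.
(One branch shown.) All branches close.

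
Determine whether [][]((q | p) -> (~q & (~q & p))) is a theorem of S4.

Tableau for the negation ~[][]((q | p) -> (~q & (~q & p))):
1. ~[][]((q | p) -> (~q & (~q & p))), w0
2. ~[]((q | p) -> (~q & (~q & p))), w1   [~[]-rule on 1: fresh world w1, w0Rw1]
3. ~((q | p) -> (~q & (~q & p))), w2   [~[]-rule on 2: fresh world w2, w1Rw2]
4. q | p, w2   [~->-rule on 3]
5. ~(~q & (~q & p)), w2   [~->-rule on 3]
6. p, w2   [|-rule on 4 (branches; this branch)]
7. ~(~q & p), w2   [~&-rule on 5 (branches; this branch)]
8. q, w2   [~&-rule on 7 (branches; this branch)]
Accessibility: w0Rw0, w0Rw1, w0Rw2, w1Rw1, w1Rw2, w2Rw2
The negation has an open branch (countermodel exists).

No, not valid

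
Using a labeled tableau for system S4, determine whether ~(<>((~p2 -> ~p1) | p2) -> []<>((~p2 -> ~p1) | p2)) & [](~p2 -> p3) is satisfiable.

Yes, satisfiable

1. ~(<>((~p2 -> ~p1) | p2) -> []<>((~p2 -> ~p1) | p2)) & [](~p2 -> p3), u
2. ~(<>((~p2 -> ~p1) | p2) -> []<>((~p2 -> ~p1) | p2)), u
3. [](~p2 -> p3), u
4. <>((~p2 -> ~p1) | p2), u
5. ~[]<>((~p2 -> ~p1) | p2), u
6. ~p2 -> p3, u
7. p3, u
8. (~p2 -> ~p1) | p2, v
9. ~p2 -> p3, v
10. p2, v
11. p3, v
12. ~<>((~p2 -> ~p1) | p2), w
13. ~p2 -> p3, w
14. ~((~p2 -> ~p1) | p2), w
15. ~(~p2 -> ~p1), w
16. ~p2, w
17. p1, w
18. p3, w
Accessibility: uRu, uRv, uRw, vRv, wRw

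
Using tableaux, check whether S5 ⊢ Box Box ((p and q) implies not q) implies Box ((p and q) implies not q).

Valid in S5

Tableau for the negation not (Box Box ((p and q) implies not q) implies Box ((p and q) implies not q)):
1. not (Box Box ((p and q) implies not q) implies Box ((p and q) implies not q)), w0
2. Box Box ((p and q) implies not q), w0   [neg-implies-rule on 1]
3. not Box ((p and q) implies not q), w0   [neg-implies-rule on 1]
4. Box ((p and q) implies not q), w0   [Box-rule on 2 via w0Rw0]
5. (p and q) implies not q, w0   [Box-rule on 4 via w0Rw0]
6. not (p and q), w0   [implies-rule on 5 (branches; this branch)]
7. not q, w0   [neg-and-rule on 6 (branches; this branch)]
8. not ((p and q) implies not q), w1   [neg-Box-rule on 3: fresh world w1, w0Rw1]
9. p and q, w1   [neg-implies-rule on 8]
10. q, w1   [neg-implies-rule on 8]
11. p, w1   [and-rule on 9]
12. Box ((p and q) implies not q), w1   [Box-rule on 2 via w0Rw1]
13. (p and q) implies not q, w1   [Box-rule on 4 via w0Rw1]
14. not (p and q), w1   [implies-rule on 13 (branches; this branch)]
15. not q, w1   [neg-and-rule on 14 (branches; this branch)]
Accessibility: w0Rw0, w0Rw1, w1Rw0, w1Rw1
Branch closes: q and not q both at w1.
Every branch of the negation's tableau closes; the branch above is one of them.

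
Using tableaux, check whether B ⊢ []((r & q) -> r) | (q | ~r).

Yes, valid

Tableau for the negation ~([]((r & q) -> r) | (q | ~r)):
1. ~([]((r & q) -> r) | (q | ~r)), u
2. ~[]((r & q) -> r), u
3. ~(q | ~r), u
4. ~q, u
5. r, u
6. ~((r & q) -> r), v
7. r & q, v
8. ~r, v
9. r, v
10. q, v
Accessibility: uRu, uRv, vRu, vRv
Branch closes: r and ~r both at v.
All branches of the negation close; one closing branch shown above.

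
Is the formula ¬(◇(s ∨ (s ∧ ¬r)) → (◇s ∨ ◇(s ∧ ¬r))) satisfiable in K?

1. ¬(◇(s ∨ (s ∧ ¬r)) → (◇s ∨ ◇(s ∧ ¬r))), w0
2. ◇(s ∨ (s ∧ ¬r)), w0
3. ¬(◇s ∨ ◇(s ∧ ¬r)), w0
4. ¬◇s, w0
5. ¬◇(s ∧ ¬r), w0
6. s ∨ (s ∧ ¬r), w1
7. ¬s, w1
8. ¬(s ∧ ¬r), w1
9. s ∧ ¬r, w1
10. s, w1
11. ¬r, w1
Accessibility: w0Rw1
Branch closes: s and ¬s both at w1.
Every branch closes; the branch above is one of them.

No, unsatisfiable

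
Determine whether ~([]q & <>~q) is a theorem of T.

Valid

Tableau for the negation []q & <>~q:
1. []q & <>~q, u
2. []q, u
3. <>~q, u
4. q, u
5. ~q, v
6. q, v
Accessibility: uRu, uRv, vRv
Branch closes: q and ~q both at v.
Every branch of the negation's tableau closes; the branch above is one of them.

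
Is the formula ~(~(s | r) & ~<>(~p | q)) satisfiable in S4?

1. ~(~(s | r) & ~<>(~p | q)), 0
2. <>(~p | q), 0
3. ~p | q, 1
4. q, 1
Accessibility: 0R0, 0R1, 1R1

Satisfiable (open branch found)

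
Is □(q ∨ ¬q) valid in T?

Tableau for the negation ¬□(q ∨ ¬q):
1. ¬□(q ∨ ¬q), u
2. ¬(q ∨ ¬q), v
3. ¬q, v
4. q, v
Accessibility: uRu, uRv, vRv
Branch closes: q and ¬q both at v.
Every branch of the negation's tableau closes; the branch above is one of them.

Yes, valid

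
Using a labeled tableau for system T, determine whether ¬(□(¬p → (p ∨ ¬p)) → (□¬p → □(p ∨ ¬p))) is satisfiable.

1. ¬(□(¬p → (p ∨ ¬p)) → (□¬p → □(p ∨ ¬p))), w0
2. □(¬p → (p ∨ ¬p)), w0
3. ¬(□¬p → □(p ∨ ¬p)), w0
4. □¬p, w0
5. ¬□(p ∨ ¬p), w0
6. ¬p → (p ∨ ¬p), w0
7. ¬p, w0
8. p ∨ ¬p, w0
9. ¬(p ∨ ¬p), w1
10. ¬p, w1
11. p, w1
Accessibility: w0Rw0, w0Rw1, w1Rw1
Branch closes: p and ¬p both at w1.
Every branch closes; the branch above is one of them.

Unsatisfiable (every branch closes)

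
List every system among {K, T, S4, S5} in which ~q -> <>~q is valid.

K-tableau for the negation ~(~q -> <>~q):
1. ~(~q -> <>~q), 0
2. ~q, 0   [~->-rule on 1]
3. ~<>~q, 0   [~->-rule on 1]
Complete open branch: countermodel on a K-frame, so not valid in K.
T-tableau for the negation ~(~q -> <>~q):
1. ~(~q -> <>~q), 0
2. ~q, 0   [~->-rule on 1]
3. ~<>~q, 0   [~->-rule on 1]
4. q, 0   [~<>-rule on 3 via 0R0]
Accessibility: 0R0
Branch closes: q and ~q both at 0.
Every branch closes (one shown): valid in T, hence also in S4, S5 (every theorem of T is a theorem of S4 and S5).

T, S4, S5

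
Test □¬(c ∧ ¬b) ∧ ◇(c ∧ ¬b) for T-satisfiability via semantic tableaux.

1. □¬(c ∧ ¬b) ∧ ◇(c ∧ ¬b), 0
2. □¬(c ∧ ¬b), 0
3. ◇(c ∧ ¬b), 0
4. ¬(c ∧ ¬b), 0
5. b, 0
6. c ∧ ¬b, 1
7. c, 1
8. ¬b, 1
9. ¬(c ∧ ¬b), 1
10. b, 1
Accessibility: 0R0, 0R1, 1R1
Branch closes: b and ¬b both at 1.
(One branch shown.) All branches close.

No, unsatisfiable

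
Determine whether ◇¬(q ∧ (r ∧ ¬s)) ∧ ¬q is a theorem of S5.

Invalid (countermodel exists)

Tableau for the negation ¬(◇¬(q ∧ (r ∧ ¬s)) ∧ ¬q):
1. ¬(◇¬(q ∧ (r ∧ ¬s)) ∧ ¬q), w0
2. q, w0
Accessibility: w0Rw0
The negation has an open branch (countermodel exists).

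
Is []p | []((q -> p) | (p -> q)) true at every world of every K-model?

Tableau for the negation ~([]p | []((q -> p) | (p -> q))):
1. ~([]p | []((q -> p) | (p -> q))), w0
2. ~[]p, w0   [~|-rule on 1]
3. ~[]((q -> p) | (p -> q)), w0   [~|-rule on 1]
4. ~p, w1   [~[]-rule on 2: fresh world w1, w0Rw1]
5. ~((q -> p) | (p -> q)), w2   [~[]-rule on 3: fresh world w2, w0Rw2]
6. ~(q -> p), w2   [~|-rule on 5]
7. ~(p -> q), w2   [~|-rule on 5]
8. q, w2   [~->-rule on 6]
9. ~p, w2   [~->-rule on 6]
10. p, w2   [~->-rule on 7]
11. ~q, w2   [~->-rule on 7]
Accessibility: w0Rw1, w0Rw2
Branch closes: p and ~p both at w2.
All branches of the negation close; one closing branch shown above.

Valid in K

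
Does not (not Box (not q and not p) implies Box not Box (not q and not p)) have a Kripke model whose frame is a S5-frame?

Unsatisfiable (every branch closes)

1. not (not Box (not q and not p) implies Box not Box (not q and not p)), w0
2. not Box (not q and not p), w0
3. not Box not Box (not q and not p), w0
4. not (not q and not p), w1
5. p, w1
6. Box (not q and not p), w2
7. not q and not p, w0
8. not q, w0
9. not p, w0
10. not q and not p, w1
11. not q, w1
12. not p, w1
Accessibility: w0Rw0, w0Rw1, w0Rw2, w1Rw0, w1Rw1, w1Rw2, w2Rw0, w2Rw1, w2Rw2
Branch closes: p and not p both at w1.
Every branch closes; the branch above is one of them.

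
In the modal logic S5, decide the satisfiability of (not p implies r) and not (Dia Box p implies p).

Unsatisfiable

1. (not p implies r) and not (Dia Box p implies p), w0
2. not p implies r, w0   [and-rule on 1]
3. not (Dia Box p implies p), w0   [and-rule on 1]
4. Dia Box p, w0   [neg-implies-rule on 3]
5. not p, w0   [neg-implies-rule on 3]
6. r, w0   [implies-rule on 2 (branches; this branch)]
7. Box p, w1   [Dia-rule on 4: fresh world w1, w0Rw1]
8. p, w0   [Box-rule on 7 via w1Rw0]
Accessibility: w0Rw0, w0Rw1, w1Rw0, w1Rw1
Branch closes: p and not p both at w0.
All branches of the tableau close; one closing branch shown above.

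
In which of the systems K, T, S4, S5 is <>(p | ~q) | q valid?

T, S4, S5

T-tableau for the negation ~(<>(p | ~q) | q):
1. ~(<>(p | ~q) | q), w0
2. ~<>(p | ~q), w0   [~|-rule on 1]
3. ~q, w0   [~|-rule on 1]
4. ~(p | ~q), w0   [~<>-rule on 2 via w0Rw0]
5. ~p, w0   [~|-rule on 4]
6. q, w0   [~|-rule on 4]
Accessibility: w0Rw0
Branch closes: q and ~q both at w0.
Every branch closes (one shown): valid in T, hence also in S4, S5 (every theorem of T is a theorem of S4 and S5).
K-tableau for the negation ~(<>(p | ~q) | q):
1. ~(<>(p | ~q) | q), w0
2. ~<>(p | ~q), w0   [~|-rule on 1]
3. ~q, w0   [~|-rule on 1]
Complete open branch: countermodel on a K-frame, so not valid in K.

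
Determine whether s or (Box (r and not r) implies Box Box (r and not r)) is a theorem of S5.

Valid

Tableau for the negation not (s or (Box (r and not r) implies Box Box (r and not r))):
1. not (s or (Box (r and not r) implies Box Box (r and not r))), 0
2. not s, 0
3. not (Box (r and not r) implies Box Box (r and not r)), 0
4. Box (r and not r), 0
5. not Box Box (r and not r), 0
6. r and not r, 0
7. r, 0
8. not r, 0
Accessibility: 0R0
Branch closes: r and not r both at 0.
Every branch of the negation's tableau closes; the branch above is one of them.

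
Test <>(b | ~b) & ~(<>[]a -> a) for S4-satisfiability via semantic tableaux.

1. <>(b | ~b) & ~(<>[]a -> a), 0
2. <>(b | ~b), 0   [&-rule on 1]
3. ~(<>[]a -> a), 0   [&-rule on 1]
4. <>[]a, 0   [~->-rule on 3]
5. ~a, 0   [~->-rule on 3]
6. b | ~b, 1   [<>-rule on 2: fresh world 1, 0R1]
7. ~b, 1   [|-rule on 6 (branches; this branch)]
8. []a, 2   [<>-rule on 4: fresh world 2, 0R2]
9. a, 2   [[]-rule on 8 via 2R2]
Accessibility: 0R0, 0R1, 0R2, 1R1, 2R2

Satisfiable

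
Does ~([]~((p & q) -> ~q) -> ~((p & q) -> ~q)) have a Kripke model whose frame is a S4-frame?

1. ~([]~((p & q) -> ~q) -> ~((p & q) -> ~q)), 0
2. []~((p & q) -> ~q), 0
3. (p & q) -> ~q, 0
4. ~((p & q) -> ~q), 0
5. p & q, 0
6. q, 0
7. p, 0
8. ~(p & q), 0
9. ~q, 0
Accessibility: 0R0
Branch closes: q and ~q both at 0.
All branches of the tableau close; one closing branch shown above.

No, unsatisfiable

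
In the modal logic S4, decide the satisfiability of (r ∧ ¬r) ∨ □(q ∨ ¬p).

Satisfiable (open branch found)

1. (r ∧ ¬r) ∨ □(q ∨ ¬p), u
2. □(q ∨ ¬p), u   [∨-rule on 1 (branches; this branch)]
3. q ∨ ¬p, u   [□-rule on 2 via uRu]
4. ¬p, u   [∨-rule on 3 (branches; this branch)]
Accessibility: uRu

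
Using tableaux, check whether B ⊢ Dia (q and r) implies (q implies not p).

Tableau for the negation not (Dia (q and r) implies (q implies not p)):
1. not (Dia (q and r) implies (q implies not p)), w0
2. Dia (q and r), w0   [neg-implies-rule on 1]
3. not (q implies not p), w0   [neg-implies-rule on 1]
4. q, w0   [neg-implies-rule on 3]
5. p, w0   [neg-implies-rule on 3]
6. q and r, w1   [Dia-rule on 2: fresh world w1, w0Rw1]
7. q, w1   [and-rule on 6]
8. r, w1   [and-rule on 6]
Accessibility: w0Rw0, w0Rw1, w1Rw0, w1Rw1
The negation has an open branch (countermodel exists).

No, not valid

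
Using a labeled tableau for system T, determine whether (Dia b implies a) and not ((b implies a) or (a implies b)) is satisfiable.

Unsatisfiable (every branch closes)

1. (Dia b implies a) and not ((b implies a) or (a implies b)), 0
2. Dia b implies a, 0   [and-rule on 1]
3. not ((b implies a) or (a implies b)), 0   [and-rule on 1]
4. not (b implies a), 0   [neg-or-rule on 3]
5. not (a implies b), 0   [neg-or-rule on 3]
6. b, 0   [neg-implies-rule on 4]
7. not a, 0   [neg-implies-rule on 4]
8. a, 0   [neg-implies-rule on 5]
9. not b, 0   [neg-implies-rule on 5]
Accessibility: 0R0
Branch closes: a and not a both at 0.
(One branch shown.) All branches close.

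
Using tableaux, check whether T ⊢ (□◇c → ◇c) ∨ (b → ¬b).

Tableau for the negation ¬((□◇c → ◇c) ∨ (b → ¬b)):
1. ¬((□◇c → ◇c) ∨ (b → ¬b)), u
2. ¬(□◇c → ◇c), u
3. ¬(b → ¬b), u
4. □◇c, u
5. ¬◇c, u
6. b, u
7. ◇c, u
8. ¬c, u
9. c, v
10. ◇c, v
11. ¬c, v
Accessibility: uRu, uRv, vRv
Branch closes: c and ¬c both at v.
All branches of the negation close; one closing branch shown above.

Valid in T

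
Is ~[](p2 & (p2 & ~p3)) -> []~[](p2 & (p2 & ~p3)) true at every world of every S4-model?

Not valid

Tableau for the negation ~(~[](p2 & (p2 & ~p3)) -> []~[](p2 & (p2 & ~p3))):
1. ~(~[](p2 & (p2 & ~p3)) -> []~[](p2 & (p2 & ~p3))), w0
2. ~[](p2 & (p2 & ~p3)), w0   [~->-rule on 1]
3. ~[]~[](p2 & (p2 & ~p3)), w0   [~->-rule on 1]
4. ~(p2 & (p2 & ~p3)), w1   [~[]-rule on 2: fresh world w1, w0Rw1]
5. ~(p2 & ~p3), w1   [~&-rule on 4 (branches; this branch)]
6. p3, w1   [~&-rule on 5 (branches; this branch)]
7. [](p2 & (p2 & ~p3)), w2   [~[]-rule on 3: fresh world w2, w0Rw2]
8. p2 & (p2 & ~p3), w2   [[]-rule on 7 via w2Rw2]
9. p2, w2   [&-rule on 8]
10. p2 & ~p3, w2   [&-rule on 8]
11. ~p3, w2   [&-rule on 10]
Accessibility: w0Rw0, w0Rw1, w0Rw2, w1Rw1, w2Rw2
The negation has an open branch (countermodel exists).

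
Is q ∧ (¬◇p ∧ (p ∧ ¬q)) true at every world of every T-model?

No, not valid

Tableau for the negation ¬(q ∧ (¬◇p ∧ (p ∧ ¬q))):
1. ¬(q ∧ (¬◇p ∧ (p ∧ ¬q))), w0
2. ¬(¬◇p ∧ (p ∧ ¬q)), w0
3. ¬(p ∧ ¬q), w0
4. q, w0
Accessibility: w0Rw0
The negation has an open branch (countermodel exists).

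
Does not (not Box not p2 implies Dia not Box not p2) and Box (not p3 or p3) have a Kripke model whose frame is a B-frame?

No, unsatisfiable

1. not (not Box not p2 implies Dia not Box not p2) and Box (not p3 or p3), w0
2. not (not Box not p2 implies Dia not Box not p2), w0
3. Box (not p3 or p3), w0
4. not Box not p2, w0
5. not Dia not Box not p2, w0
6. not p3 or p3, w0
7. Box not p2, w0
8. not p2, w0
9. p3, w0
10. p2, w1
11. not p3 or p3, w1
12. Box not p2, w1
13. not p2, w1
Accessibility: w0Rw0, w0Rw1, w1Rw0, w1Rw1
Branch closes: p2 and not p2 both at w1.
All branches of the tableau close; one closing branch shown above.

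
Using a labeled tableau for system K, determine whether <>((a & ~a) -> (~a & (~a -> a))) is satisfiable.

Satisfiable

1. <>((a & ~a) -> (~a & (~a -> a))), 0
2. (a & ~a) -> (~a & (~a -> a)), 1   [<>-rule on 1: fresh world 1, 0R1]
3. ~(a & ~a), 1   [->-rule on 2 (branches; this branch)]
4. a, 1   [~&-rule on 3 (branches; this branch)]
Accessibility: 0R1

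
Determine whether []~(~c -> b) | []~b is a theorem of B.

Tableau for the negation ~([]~(~c -> b) | []~b):
1. ~([]~(~c -> b) | []~b), u
2. ~[]~(~c -> b), u
3. ~[]~b, u
4. ~c -> b, v
5. b, v
6. b, w
Accessibility: uRu, uRv, uRw, vRu, vRv, wRu, wRw
The negation has an open branch (countermodel exists).

No, not valid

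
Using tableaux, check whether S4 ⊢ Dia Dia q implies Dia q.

Yes, valid

Tableau for the negation not (Dia Dia q implies Dia q):
1. not (Dia Dia q implies Dia q), u
2. Dia Dia q, u
3. not Dia q, u
4. not q, u
5. Dia q, v
6. not q, v
7. q, w
8. not q, w
Accessibility: uRu, uRv, uRw, vRv, vRw, wRw
Branch closes: q and not q both at w.
All branches of the negation close; one closing branch shown above.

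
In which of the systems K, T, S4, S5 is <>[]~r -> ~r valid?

S4-tableau for the negation ~(<>[]~r -> ~r):
1. ~(<>[]~r -> ~r), w0
2. <>[]~r, w0
3. r, w0
4. []~r, w1
5. ~r, w1
Accessibility: w0Rw0, w0Rw1, w1Rw1
Complete open branch: countermodel on an S4-frame, so not valid in S4, nor in K, T (the same frame is also a K-frame and a T-frame).
S5-tableau for the negation ~(<>[]~r -> ~r):
1. ~(<>[]~r -> ~r), w0
2. <>[]~r, w0
3. r, w0
4. []~r, w1
5. ~r, w0
Accessibility: w0Rw0, w0Rw1, w1Rw0, w1Rw1
Branch closes: r and ~r both at w0.
Every branch closes (one shown): valid in S5.

S5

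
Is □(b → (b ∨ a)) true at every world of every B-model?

Tableau for the negation ¬□(b → (b ∨ a)):
1. ¬□(b → (b ∨ a)), w0
2. ¬(b → (b ∨ a)), w1   [¬□-rule on 1: fresh world w1, w0Rw1]
3. b, w1   [¬→-rule on 2]
4. ¬(b ∨ a), w1   [¬→-rule on 2]
5. ¬b, w1   [¬∨-rule on 4]
6. ¬a, w1   [¬∨-rule on 4]
Accessibility: w0Rw0, w0Rw1, w1Rw0, w1Rw1
Branch closes: b and ¬b both at w1.
Every branch of the negation's tableau closes; the branch above is one of them.

Valid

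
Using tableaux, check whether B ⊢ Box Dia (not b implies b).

Not valid

Tableau for the negation not Box Dia (not b implies b):
1. not Box Dia (not b implies b), w0
2. not Dia (not b implies b), w1
3. not (not b implies b), w0
4. not b, w0
5. not (not b implies b), w1
6. not b, w1
Accessibility: w0Rw0, w0Rw1, w1Rw0, w1Rw1
The negation has an open branch (countermodel exists).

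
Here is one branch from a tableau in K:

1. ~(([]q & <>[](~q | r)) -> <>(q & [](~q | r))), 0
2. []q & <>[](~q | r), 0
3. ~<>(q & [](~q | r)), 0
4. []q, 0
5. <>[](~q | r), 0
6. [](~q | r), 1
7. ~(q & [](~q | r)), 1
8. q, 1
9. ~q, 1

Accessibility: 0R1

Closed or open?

Closed

Both q and ~q appear at 1.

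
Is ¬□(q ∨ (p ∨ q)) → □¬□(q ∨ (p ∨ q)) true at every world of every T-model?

No, not valid

Tableau for the negation ¬(¬□(q ∨ (p ∨ q)) → □¬□(q ∨ (p ∨ q))):
1. ¬(¬□(q ∨ (p ∨ q)) → □¬□(q ∨ (p ∨ q))), 0
2. ¬□(q ∨ (p ∨ q)), 0
3. ¬□¬□(q ∨ (p ∨ q)), 0
4. ¬(q ∨ (p ∨ q)), 1
5. ¬q, 1
6. ¬(p ∨ q), 1
7. ¬p, 1
8. □(q ∨ (p ∨ q)), 2
9. q ∨ (p ∨ q), 2
10. p ∨ q, 2
11. q, 2
Accessibility: 0R0, 0R1, 0R2, 1R1, 2R2
The negation has an open branch (countermodel exists).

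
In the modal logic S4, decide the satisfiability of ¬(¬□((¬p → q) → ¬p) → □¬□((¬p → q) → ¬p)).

1. ¬(¬□((¬p → q) → ¬p) → □¬□((¬p → q) → ¬p)), 0
2. ¬□((¬p → q) → ¬p), 0   [¬→-rule on 1]
3. ¬□¬□((¬p → q) → ¬p), 0   [¬→-rule on 1]
4. ¬((¬p → q) → ¬p), 1   [¬□-rule on 2: fresh world 1, 0R1]
5. ¬p → q, 1   [¬→-rule on 4]
6. p, 1   [¬→-rule on 4]
7. q, 1   [→-rule on 5 (branches; this branch)]
8. □((¬p → q) → ¬p), 2   [¬□-rule on 3: fresh world 2, 0R2]
9. (¬p → q) → ¬p, 2   [□-rule on 8 via 2R2]
10. ¬p, 2   [→-rule on 9 (branches; this branch)]
Accessibility: 0R0, 0R1, 0R2, 1R1, 2R2

Satisfiable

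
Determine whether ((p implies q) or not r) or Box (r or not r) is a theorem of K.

Tableau for the negation not (((p implies q) or not r) or Box (r or not r)):
1. not (((p implies q) or not r) or Box (r or not r)), w0
2. not ((p implies q) or not r), w0   [neg-or-rule on 1]
3. not Box (r or not r), w0   [neg-or-rule on 1]
4. not (p implies q), w0   [neg-or-rule on 2]
5. r, w0   [neg-or-rule on 2]
6. p, w0   [neg-implies-rule on 4]
7. not q, w0   [neg-implies-rule on 4]
8. not (r or not r), w1   [neg-Box-rule on 3: fresh world w1, w0Rw1]
9. not r, w1   [neg-or-rule on 8]
10. r, w1   [neg-or-rule on 8]
Accessibility: w0Rw1
Branch closes: r and not r both at w1.
All branches of the negation close; one closing branch shown above.

Valid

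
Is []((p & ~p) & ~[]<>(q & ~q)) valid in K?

No, not valid

Tableau for the negation ~[]((p & ~p) & ~[]<>(q & ~q)):
1. ~[]((p & ~p) & ~[]<>(q & ~q)), u
2. ~((p & ~p) & ~[]<>(q & ~q)), v
3. []<>(q & ~q), v
Accessibility: uRv
The negation has an open branch (countermodel exists).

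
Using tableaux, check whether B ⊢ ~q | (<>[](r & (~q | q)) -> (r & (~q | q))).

Valid in B

Tableau for the negation ~(~q | (<>[](r & (~q | q)) -> (r & (~q | q)))):
1. ~(~q | (<>[](r & (~q | q)) -> (r & (~q | q)))), 0
2. q, 0   [~|-rule on 1]
3. ~(<>[](r & (~q | q)) -> (r & (~q | q))), 0   [~|-rule on 1]
4. <>[](r & (~q | q)), 0   [~->-rule on 3]
5. ~(r & (~q | q)), 0   [~->-rule on 3]
6. ~r, 0   [~&-rule on 5 (branches; this branch)]
7. [](r & (~q | q)), 1   [<>-rule on 4: fresh world 1, 0R1]
8. r & (~q | q), 0   [[]-rule on 7 via 1R0]
9. r, 0   [&-rule on 8]
10. ~q | q, 0   [&-rule on 8]
Accessibility: 0R0, 0R1, 1R0, 1R1
Branch closes: r and ~r both at 0.
Every branch of the negation's tableau closes; the branch above is one of them.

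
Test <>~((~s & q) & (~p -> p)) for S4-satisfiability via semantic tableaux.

Yes, satisfiable

1. <>~((~s & q) & (~p -> p)), 0
2. ~((~s & q) & (~p -> p)), 1
3. ~(~p -> p), 1
4. ~p, 1
Accessibility: 0R0, 0R1, 1R1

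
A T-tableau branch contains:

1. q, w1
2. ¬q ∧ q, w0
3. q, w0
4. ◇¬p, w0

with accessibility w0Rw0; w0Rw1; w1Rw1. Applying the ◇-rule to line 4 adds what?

a fresh world w2 with w0Rw2, and ¬p at w2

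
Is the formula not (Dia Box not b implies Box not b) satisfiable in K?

Satisfiable

1. not (Dia Box not b implies Box not b), 0
2. Dia Box not b, 0
3. not Box not b, 0
4. Box not b, 1
5. b, 2
Accessibility: 0R1, 0R2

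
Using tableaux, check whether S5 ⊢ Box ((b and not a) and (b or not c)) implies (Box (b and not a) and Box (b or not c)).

Tableau for the negation not (Box ((b and not a) and (b or not c)) implies (Box (b and not a) and Box (b or not c))):
1. not (Box ((b and not a) and (b or not c)) implies (Box (b and not a) and Box (b or not c))), 0
2. Box ((b and not a) and (b or not c)), 0
3. not (Box (b and not a) and Box (b or not c)), 0
4. (b and not a) and (b or not c), 0
5. b and not a, 0
6. b or not c, 0
7. b, 0
8. not a, 0
9. not Box (b or not c), 0
10. not c, 0
11. not (b or not c), 1
12. not b, 1
13. c, 1
14. (b and not a) and (b or not c), 1
15. b and not a, 1
16. b or not c, 1
17. b, 1
18. not a, 1
Accessibility: 0R0, 0R1, 1R0, 1R1
Branch closes: b and not b both at 1.
Every branch of the negation's tableau closes; the branch above is one of them.

Valid in S5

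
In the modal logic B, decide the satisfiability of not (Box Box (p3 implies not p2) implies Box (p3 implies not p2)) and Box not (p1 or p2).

1. not (Box Box (p3 implies not p2) implies Box (p3 implies not p2)) and Box not (p1 or p2), 0
2. not (Box Box (p3 implies not p2) implies Box (p3 implies not p2)), 0
3. Box not (p1 or p2), 0
4. Box Box (p3 implies not p2), 0
5. not Box (p3 implies not p2), 0
6. not (p1 or p2), 0
7. not p1, 0
8. not p2, 0
9. Box (p3 implies not p2), 0
10. p3 implies not p2, 0
11. not (p3 implies not p2), 1
12. p3, 1
13. p2, 1
14. not (p1 or p2), 1
15. not p1, 1
16. not p2, 1
Accessibility: 0R0, 0R1, 1R0, 1R1
Branch closes: p2 and not p2 both at 1.
All branches of the tableau close; one closing branch shown above.

Unsatisfiable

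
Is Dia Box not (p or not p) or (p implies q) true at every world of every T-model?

Invalid (countermodel exists)

Tableau for the negation not (Dia Box not (p or not p) or (p implies q)):
1. not (Dia Box not (p or not p) or (p implies q)), u
2. not Dia Box not (p or not p), u   [neg-or-rule on 1]
3. not (p implies q), u   [neg-or-rule on 1]
4. p, u   [neg-implies-rule on 3]
5. not q, u   [neg-implies-rule on 3]
6. not Box not (p or not p), u   [neg-Dia-rule on 2 via uRu]
7. p or not p, v   [neg-Box-rule on 6: fresh world v, uRv]
8. not Box not (p or not p), v   [neg-Dia-rule on 2 via uRv]
9. not p, v   [or-rule on 7 (branches; this branch)]
10. p or not p, w   [neg-Box-rule on 8: fresh world w, vRw]
11. not p, w   [or-rule on 10 (branches; this branch)]
Accessibility: uRu, uRv, vRv, vRw, wRw
The negation has an open branch (countermodel exists).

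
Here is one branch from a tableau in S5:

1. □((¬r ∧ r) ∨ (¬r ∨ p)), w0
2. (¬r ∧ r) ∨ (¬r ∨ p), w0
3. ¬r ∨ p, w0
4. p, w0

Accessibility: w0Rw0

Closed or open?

No atom appears with both signs at the same world.

Not closed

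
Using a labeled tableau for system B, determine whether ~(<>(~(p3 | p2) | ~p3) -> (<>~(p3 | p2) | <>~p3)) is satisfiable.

No, unsatisfiable

1. ~(<>(~(p3 | p2) | ~p3) -> (<>~(p3 | p2) | <>~p3)), 0
2. <>(~(p3 | p2) | ~p3), 0
3. ~(<>~(p3 | p2) | <>~p3), 0
4. ~<>~(p3 | p2), 0
5. ~<>~p3, 0
6. p3 | p2, 0
7. p3, 0
8. p2, 0
9. ~(p3 | p2) | ~p3, 1
10. p3 | p2, 1
11. p3, 1
12. ~(p3 | p2), 1
13. ~p3, 1
14. ~p2, 1
Accessibility: 0R0, 0R1, 1R0, 1R1
Branch closes: p3 and ~p3 both at 1.
(One branch shown.) All branches close.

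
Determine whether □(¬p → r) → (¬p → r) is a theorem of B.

Valid

Tableau for the negation ¬(□(¬p → r) → (¬p → r)):
1. ¬(□(¬p → r) → (¬p → r)), w0
2. □(¬p → r), w0   [¬→-rule on 1]
3. ¬(¬p → r), w0   [¬→-rule on 1]
4. ¬p, w0   [¬→-rule on 3]
5. ¬r, w0   [¬→-rule on 3]
6. ¬p → r, w0   [□-rule on 2 via w0Rw0]
7. r, w0   [→-rule on 6 (branches; this branch)]
Accessibility: w0Rw0
Branch closes: r and ¬r both at w0.
All branches of the negation close; one closing branch shown above.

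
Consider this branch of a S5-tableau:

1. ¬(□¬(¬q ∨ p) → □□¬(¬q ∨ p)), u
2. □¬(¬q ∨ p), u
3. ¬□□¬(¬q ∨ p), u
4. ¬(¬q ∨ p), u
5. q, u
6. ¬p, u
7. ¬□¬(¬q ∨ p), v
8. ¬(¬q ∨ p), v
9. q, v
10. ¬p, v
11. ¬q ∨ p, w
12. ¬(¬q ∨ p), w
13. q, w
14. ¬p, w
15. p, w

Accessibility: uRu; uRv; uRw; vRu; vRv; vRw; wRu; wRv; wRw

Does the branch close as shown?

Both p and ¬p appear at w.

Yes, closed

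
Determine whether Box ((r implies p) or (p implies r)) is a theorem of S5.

Tableau for the negation not Box ((r implies p) or (p implies r)):
1. not Box ((r implies p) or (p implies r)), w0
2. not ((r implies p) or (p implies r)), w1
3. not (r implies p), w1
4. not (p implies r), w1
5. r, w1
6. not p, w1
7. p, w1
8. not r, w1
Accessibility: w0Rw0, w0Rw1, w1Rw0, w1Rw1
Branch closes: p and not p both at w1.
All branches of the negation close; one closing branch shown above.

Valid in S5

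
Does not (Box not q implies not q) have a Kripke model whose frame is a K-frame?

1. not (Box not q implies not q), u
2. Box not q, u
3. q, u

Yes, satisfiable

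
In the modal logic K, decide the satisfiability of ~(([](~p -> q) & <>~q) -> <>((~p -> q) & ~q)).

Unsatisfiable (every branch closes)

1. ~(([](~p -> q) & <>~q) -> <>((~p -> q) & ~q)), 0
2. [](~p -> q) & <>~q, 0
3. ~<>((~p -> q) & ~q), 0
4. [](~p -> q), 0
5. <>~q, 0
6. ~q, 1
7. ~((~p -> q) & ~q), 1
8. ~p -> q, 1
9. ~(~p -> q), 1
10. ~p, 1
11. q, 1
Accessibility: 0R1
Branch closes: q and ~q both at 1.
All branches of the tableau close; one closing branch shown above.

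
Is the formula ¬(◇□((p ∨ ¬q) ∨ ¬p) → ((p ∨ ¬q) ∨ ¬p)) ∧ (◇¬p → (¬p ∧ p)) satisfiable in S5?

Unsatisfiable (every branch closes)

1. ¬(◇□((p ∨ ¬q) ∨ ¬p) → ((p ∨ ¬q) ∨ ¬p)) ∧ (◇¬p → (¬p ∧ p)), 0
2. ¬(◇□((p ∨ ¬q) ∨ ¬p) → ((p ∨ ¬q) ∨ ¬p)), 0
3. ◇¬p → (¬p ∧ p), 0
4. ◇□((p ∨ ¬q) ∨ ¬p), 0
5. ¬((p ∨ ¬q) ∨ ¬p), 0
6. ¬(p ∨ ¬q), 0
7. p, 0
8. ¬p, 0
9. q, 0
Accessibility: 0R0
Branch closes: p and ¬p both at 0.
Every branch closes; the branch above is one of them.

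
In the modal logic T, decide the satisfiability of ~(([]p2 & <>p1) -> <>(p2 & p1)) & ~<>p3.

1. ~(([]p2 & <>p1) -> <>(p2 & p1)) & ~<>p3, w0
2. ~(([]p2 & <>p1) -> <>(p2 & p1)), w0
3. ~<>p3, w0
4. []p2 & <>p1, w0
5. ~<>(p2 & p1), w0
6. []p2, w0
7. <>p1, w0
8. ~p3, w0
9. ~(p2 & p1), w0
10. p2, w0
11. ~p1, w0
12. p1, w1
13. ~p3, w1
14. ~(p2 & p1), w1
15. p2, w1
16. ~p1, w1
Accessibility: w0Rw0, w0Rw1, w1Rw1
Branch closes: p1 and ~p1 both at w1.
All branches of the tableau close; one closing branch shown above.

Unsatisfiable (every branch closes)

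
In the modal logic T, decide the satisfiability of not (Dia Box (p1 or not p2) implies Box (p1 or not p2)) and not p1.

1. not (Dia Box (p1 or not p2) implies Box (p1 or not p2)) and not p1, u
2. not (Dia Box (p1 or not p2) implies Box (p1 or not p2)), u   [and-rule on 1]
3. not p1, u   [and-rule on 1]
4. Dia Box (p1 or not p2), u   [neg-implies-rule on 2]
5. not Box (p1 or not p2), u   [neg-implies-rule on 2]
6. Box (p1 or not p2), v   [Dia-rule on 4: fresh world v, uRv]
7. p1 or not p2, v   [Box-rule on 6 via vRv]
8. not p2, v   [or-rule on 7 (branches; this branch)]
9. not (p1 or not p2), w   [neg-Box-rule on 5: fresh world w, uRw]
10. not p1, w   [neg-or-rule on 9]
11. p2, w   [neg-or-rule on 9]
Accessibility: uRu, uRv, uRw, vRv, wRw

Yes, satisfiable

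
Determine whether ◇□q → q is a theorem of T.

Not valid

Tableau for the negation ¬(◇□q → q):
1. ¬(◇□q → q), w0
2. ◇□q, w0   [¬→-rule on 1]
3. ¬q, w0   [¬→-rule on 1]
4. □q, w1   [◇-rule on 2: fresh world w1, w0Rw1]
5. q, w1   [□-rule on 4 via w1Rw1]
Accessibility: w0Rw0, w0Rw1, w1Rw1
The negation has an open branch (countermodel exists).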